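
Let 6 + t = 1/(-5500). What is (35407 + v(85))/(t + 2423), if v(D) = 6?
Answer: 194771500/13293499 ≈ 14.652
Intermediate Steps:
t = -33001/5500 (t = -6 + 1/(-5500) = -6 - 1/5500 = -33001/5500 ≈ -6.0002)
(35407 + v(85))/(t + 2423) = (35407 + 6)/(-33001/5500 + 2423) = 35413/(13293499/5500) = 35413*(5500/13293499) = 194771500/13293499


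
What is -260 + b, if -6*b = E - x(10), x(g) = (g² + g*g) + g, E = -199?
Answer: -1151/6 ≈ -191.83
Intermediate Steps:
x(g) = g + 2*g² (x(g) = (g² + g²) + g = 2*g² + g = g + 2*g²)
b = 409/6 (b = -(-199 - 10*(1 + 2*10))/6 = -(-199 - 10*(1 + 20))/6 = -(-199 - 10*21)/6 = -(-199 - 1*210)/6 = -(-199 - 210)/6 = -⅙*(-409) = 409/6 ≈ 68.167)
-260 + b = -260 + 409/6 = -1151/6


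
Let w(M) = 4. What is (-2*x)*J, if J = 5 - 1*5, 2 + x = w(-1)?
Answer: 0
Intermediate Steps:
x = 2 (x = -2 + 4 = 2)
J = 0 (J = 5 - 5 = 0)
(-2*x)*J = -2*2*0 = -4*0 = 0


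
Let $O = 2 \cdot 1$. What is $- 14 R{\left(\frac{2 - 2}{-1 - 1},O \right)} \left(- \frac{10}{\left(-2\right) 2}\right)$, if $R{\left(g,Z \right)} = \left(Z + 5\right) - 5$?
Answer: $-70$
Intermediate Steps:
$O = 2$
$R{\left(g,Z \right)} = Z$ ($R{\left(g,Z \right)} = \left(5 + Z\right) - 5 = Z$)
$- 14 R{\left(\frac{2 - 2}{-1 - 1},O \right)} \left(- \frac{10}{\left(-2\right) 2}\right) = \left(-14\right) 2 \left(- \frac{10}{\left(-2\right) 2}\right) = - 28 \left(- \frac{10}{-4}\right) = - 28 \left(\left(-10\right) \left(- \frac{1}{4}\right)\right) = \left(-28\right) \frac{5}{2} = -70$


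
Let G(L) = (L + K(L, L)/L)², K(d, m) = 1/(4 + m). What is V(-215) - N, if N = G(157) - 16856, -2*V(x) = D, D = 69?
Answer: -10002413816453/1277853458 ≈ -7827.5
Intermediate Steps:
G(L) = (L + 1/(L*(4 + L)))² (G(L) = (L + 1/((4 + L)*L))² = (L + 1/(L*(4 + L)))²)
V(x) = -69/2 (V(x) = -½*69 = -69/2)
N = 4979163936076/638926729 (N = (1 + 157²*(4 + 157))²/(157²*(4 + 157)²) - 16856 = (1/24649)*(1 + 24649*161)²/161² - 16856 = (1/24649)*(1 + 3968489)²*(1/25921) - 16856 = (1/24649)*3968490²*(1/25921) - 16856 = (1/24649)*15748912880100*(1/25921) - 16856 = 15748912880100/638926729 - 16856 = 4979163936076/638926729 ≈ 7793.0)
V(-215) - N = -69/2 - 1*4979163936076/638926729 = -69/2 - 4979163936076/638926729 = -10002413816453/1277853458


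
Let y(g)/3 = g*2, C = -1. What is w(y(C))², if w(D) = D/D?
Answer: 1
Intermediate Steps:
y(g) = 6*g (y(g) = 3*(g*2) = 3*(2*g) = 6*g)
w(D) = 1
w(y(C))² = 1² = 1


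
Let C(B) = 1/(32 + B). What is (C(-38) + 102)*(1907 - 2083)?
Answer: -53768/3 ≈ -17923.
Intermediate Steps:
(C(-38) + 102)*(1907 - 2083) = (1/(32 - 38) + 102)*(1907 - 2083) = (1/(-6) + 102)*(-176) = (-⅙ + 102)*(-176) = (611/6)*(-176) = -53768/3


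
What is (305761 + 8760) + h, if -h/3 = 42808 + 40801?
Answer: 63694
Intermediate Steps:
h = -250827 (h = -3*(42808 + 40801) = -3*83609 = -250827)
(305761 + 8760) + h = (305761 + 8760) - 250827 = 314521 - 250827 = 63694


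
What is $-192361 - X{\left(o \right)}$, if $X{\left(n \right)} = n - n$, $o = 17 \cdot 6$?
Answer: $-192361$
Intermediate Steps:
$o = 102$
$X{\left(n \right)} = 0$
$-192361 - X{\left(o \right)} = -192361 - 0 = -192361 + 0 = -192361$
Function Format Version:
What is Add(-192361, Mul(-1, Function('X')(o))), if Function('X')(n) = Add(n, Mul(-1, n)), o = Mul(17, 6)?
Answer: -192361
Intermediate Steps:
o = 102
Function('X')(n) = 0
Add(-192361, Mul(-1, Function('X')(o))) = Add(-192361, Mul(-1, 0)) = Add(-192361, 0) = -192361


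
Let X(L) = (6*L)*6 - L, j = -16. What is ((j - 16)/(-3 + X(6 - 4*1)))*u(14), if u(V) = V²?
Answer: -6272/67 ≈ -93.612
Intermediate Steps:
X(L) = 35*L (X(L) = 36*L - L = 35*L)
((j - 16)/(-3 + X(6 - 4*1)))*u(14) = ((-16 - 16)/(-3 + 35*(6 - 4*1)))*14² = -32/(-3 + 35*(6 - 4))*196 = -32/(-3 + 35*2)*196 = -32/(-3 + 70)*196 = -32/67*196 = -6272/67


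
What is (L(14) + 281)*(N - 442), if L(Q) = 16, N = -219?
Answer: -196317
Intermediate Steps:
(L(14) + 281)*(N - 442) = (16 + 281)*(-219 - 442) = 297*(-661) = -196317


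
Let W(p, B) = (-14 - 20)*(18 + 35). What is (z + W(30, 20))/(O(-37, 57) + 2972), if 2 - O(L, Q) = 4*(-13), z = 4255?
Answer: 2453/3026 ≈ 0.81064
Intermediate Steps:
O(L, Q) = 54 (O(L, Q) = 2 - 4*(-13) = 2 - 1*(-52) = 2 + 52 = 54)
W(p, B) = -1802 (W(p, B) = -34*53 = -1802)
(z + W(30, 20))/(O(-37, 57) + 2972) = (4255 - 1802)/(54 + 2972) = 2453/3026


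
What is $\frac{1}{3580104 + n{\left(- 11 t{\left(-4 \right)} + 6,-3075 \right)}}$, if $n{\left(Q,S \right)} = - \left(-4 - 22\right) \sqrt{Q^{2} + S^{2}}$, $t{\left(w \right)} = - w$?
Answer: $\frac{895026}{3202687918043} - \frac{13 \sqrt{9457069}}{6405375836086} \approx 2.7322 \cdot 10^{-7}$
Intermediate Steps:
$n{\left(Q,S \right)} = 26 \sqrt{Q^{2} + S^{2}}$ ($n{\left(Q,S \right)} = - \left(-26\right) \sqrt{Q^{2} + S^{2}} = 26 \sqrt{Q^{2} + S^{2}}$)
$\frac{1}{3580104 + n{\left(- 11 t{\left(-4 \right)} + 6,-3075 \right)}} = \frac{1}{3580104 + 26 \sqrt{\left(- 11 \left(\left(-1\right) \left(-4\right)\right) + 6\right)^{2} + \left(-3075\right)^{2}}} = \frac{1}{3580104 + 26 \sqrt{\left(\left(-11\right) 4 + 6\right)^{2} + 9455625}} = \frac{1}{3580104 + 26 \sqrt{\left(-44 + 6\right)^{2} + 9455625}} = \frac{1}{3580104 + 26 \sqrt{\left(-38\right)^{2} + 9455625}} = \frac{1}{3580104 + 26 \sqrt{1444 + 9455625}} = \frac{1}{3580104 + 26 \sqrt{9457069}}$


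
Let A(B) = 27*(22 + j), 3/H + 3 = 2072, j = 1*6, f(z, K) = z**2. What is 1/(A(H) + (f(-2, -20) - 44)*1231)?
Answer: -1/48484 ≈ -2.0625e-5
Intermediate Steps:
j = 6
H = 3/2069 (H = 3/(-3 + 2072) = 3/2069 ≈ 0.0014500)
A(B) = 756 (A(B) = 27*(22 + 6) = 27*28 = 756)
1/(A(H) + (f(-2, -20) - 44)*1231) = 1/(756 + ((-2)**2 - 44)*1231) = 1/(756 + (4 - 44)*1231) = 1/(756 - 40*1231) = 1/(756 - 49240) = 1/(-48484) = -1/48484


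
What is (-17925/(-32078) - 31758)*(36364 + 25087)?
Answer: -62601067693749/32078 ≈ -1.9515e+9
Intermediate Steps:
(-17925/(-32078) - 31758)*(36364 + 25087) = (-17925*(-1/32078) - 31758)*61451 = (17925/32078 - 31758)*61451 = -1018715199/32078*61451 = -62601067693749/32078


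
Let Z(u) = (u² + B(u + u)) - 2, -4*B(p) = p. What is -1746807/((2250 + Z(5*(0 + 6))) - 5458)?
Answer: 582269/775 ≈ 751.31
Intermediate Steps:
B(p) = -p/4
Z(u) = -2 + u² - u/2 (Z(u) = (u² - (u + u)/4) - 2 = (u² - u/2) - 2 = -2 + u² - u/2)
-1746807/((2250 + Z(5*(0 + 6))) - 5458) = -1746807/((2250 + (-2 + (5*(0 + 6))² - 5*(0 + 6)/2)) - 5458) = -1746807/((2250 + (-2 + (5*6)² - 5*6/2)) - 5458) = -1746807/((2250 + (-2 + 30² - ½*30)) - 5458) = -1746807/((2250 + (-2 + 900 - 15)) - 5458) = -1746807/((2250 + 883) - 5458) = -1746807/(3133 - 5458) = -1746807/(-2325) = -1746807*(-1)/2325 = -111*(-15737/2325) = 582269/775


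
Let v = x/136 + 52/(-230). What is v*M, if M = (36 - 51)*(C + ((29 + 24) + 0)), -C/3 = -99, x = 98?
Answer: -2030175/782 ≈ -2596.1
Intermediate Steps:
C = 297 (C = -3*(-99) = 297)
v = 3867/7820 (v = 98/136 + 52/(-230) = 98*(1/136) + 52*(-1/230) = 49/68 - 26/115 = 3867/7820 ≈ 0.49450)
M = -5250 (M = (36 - 51)*(297 + ((29 + 24) + 0)) = -15*(297 + (53 + 0)) = -15*(297 + 53) = -15*350 = -5250)
v*M = (3867/7820)*(-5250) = -2030175/782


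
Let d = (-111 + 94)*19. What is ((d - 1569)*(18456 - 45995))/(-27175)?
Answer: -52103788/27175 ≈ -1917.3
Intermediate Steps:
d = -323 (d = -17*19 = -323)
((d - 1569)*(18456 - 45995))/(-27175) = ((-323 - 1569)*(18456 - 45995))/(-27175) = -1892*(-27539)*(-1/27175) = 52103788*(-1/27175) = -52103788/27175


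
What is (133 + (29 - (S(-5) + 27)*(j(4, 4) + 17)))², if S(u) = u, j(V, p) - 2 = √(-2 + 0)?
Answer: 64568 + 11264*I*√2 ≈ 64568.0 + 15930.0*I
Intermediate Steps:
j(V, p) = 2 + I*√2 (j(V, p) = 2 + √(-2 + 0) = 2 + √(-2) = 2 + I*√2)
(133 + (29 - (S(-5) + 27)*(j(4, 4) + 17)))² = (133 + (29 - (-5 + 27)*((2 + I*√2) + 17)))² = (133 + (29 - 22*(19 + I*√2)))² = (133 + (29 - (418 + 22*I*√2)))² = (133 + (29 + (-418 - 22*I*√2)))² = (133 + (-389 - 22*I*√2))² = (-256 - 22*I*√2)²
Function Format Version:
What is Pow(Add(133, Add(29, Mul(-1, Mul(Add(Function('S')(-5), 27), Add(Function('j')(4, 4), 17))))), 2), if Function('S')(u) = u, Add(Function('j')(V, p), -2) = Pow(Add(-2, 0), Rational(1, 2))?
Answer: Add(64568, Mul(11264, I, Pow(2, Rational(1, 2)))) ≈ Add(64568., Mul(15930., I))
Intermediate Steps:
Function('j')(V, p) = Add(2, Mul(I, Pow(2, Rational(1, 2)))) (Function('j')(V, p) = Add(2, Pow(Add(-2, 0), Rational(1, 2))) = Add(2, Pow(-2, Rational(1, 2))) = Add(2, Mul(I, Pow(2, Rational(1, 2)))))
Pow(Add(133, Add(29, Mul(-1, Mul(Add(Function('S')(-5), 27), Add(Function('j')(4, 4), 17))))), 2) = Pow(Add(133, Add(29, Mul(-1, Mul(Add(-5, 27), Add(Add(2, Mul(I, Pow(2, Rational(1, 2)))), 17))))), 2) = Pow(Add(133, Add(29, Mul(-1, Mul(22, Add(19, Mul(I, Pow(2, Rational(1, 2)))))))), 2) = Pow(Add(133, Add(29, Mul(-1, Add(418, Mul(22, I, Pow(2, Rational(1, 2))))))), 2) = Pow(Add(133, Add(29, Add(-418, Mul(-22, I, Pow(2, Rational(1, 2)))))), 2) = Pow(Add(133, Add(-389, Mul(-22, I, Pow(2, Rational(1, 2))))), 2) = Pow(Add(-256, Mul(-22, I, Pow(2, Rational(1, 2)))), 2)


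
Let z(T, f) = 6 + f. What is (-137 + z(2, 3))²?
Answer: 16384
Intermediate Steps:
(-137 + z(2, 3))² = (-137 + (6 + 3))² = (-137 + 9)² = (-128)² = 16384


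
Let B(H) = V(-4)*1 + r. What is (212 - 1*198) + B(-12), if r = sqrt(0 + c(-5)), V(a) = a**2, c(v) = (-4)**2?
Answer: 34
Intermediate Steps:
c(v) = 16
r = 4 (r = sqrt(0 + 16) = sqrt(16) = 4)
B(H) = 20 (B(H) = (-4)**2*1 + 4 = 16*1 + 4 = 16 + 4 = 20)
(212 - 1*198) + B(-12) = (212 - 1*198) + 20 = (212 - 198) + 20 = 14 + 20 = 34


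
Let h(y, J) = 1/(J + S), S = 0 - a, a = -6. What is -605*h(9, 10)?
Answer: -605/16 ≈ -37.813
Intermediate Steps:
S = 6 (S = 0 - 1*(-6) = 0 + 6 = 6)
h(y, J) = 1/(6 + J) (h(y, J) = 1/(J + 6) = 1/(6 + J))
-605*h(9, 10) = -605/(6 + 10) = -605/16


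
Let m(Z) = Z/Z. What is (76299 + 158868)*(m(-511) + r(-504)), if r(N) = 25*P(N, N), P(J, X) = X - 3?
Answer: -2980506558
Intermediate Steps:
P(J, X) = -3 + X
r(N) = -75 + 25*N (r(N) = 25*(-3 + N) = -75 + 25*N)
m(Z) = 1
(76299 + 158868)*(m(-511) + r(-504)) = (76299 + 158868)*(1 + (-75 + 25*(-504))) = 235167*(1 + (-75 - 12600)) = 235167*(1 - 12675) = 235167*(-12674) = -2980506558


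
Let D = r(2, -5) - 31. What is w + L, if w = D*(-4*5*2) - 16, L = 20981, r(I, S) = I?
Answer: 22125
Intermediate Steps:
D = -29 (D = 2 - 31 = -29)
w = 1144 (w = -29*(-4*5)*2 - 16 = -(-580)*2 - 16 = -29*(-40) - 16 = 1160 - 16 = 1144)
w + L = 1144 + 20981 = 22125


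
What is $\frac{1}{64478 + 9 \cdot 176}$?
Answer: $\frac{1}{66062} \approx 1.5137 \cdot 10^{-5}$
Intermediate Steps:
$\frac{1}{64478 + 9 \cdot 176} = \frac{1}{64478 + 1584} = \frac{1}{66062}$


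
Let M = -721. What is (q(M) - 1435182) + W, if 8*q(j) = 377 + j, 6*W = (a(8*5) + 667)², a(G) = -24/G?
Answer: -102090763/75 ≈ -1.3612e+6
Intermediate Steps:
W = 5551112/75 (W = (-24/(8*5) + 667)²/6 = (-24/40 + 667)²/6 = (-24*1/40 + 667)²/6 = (-⅗ + 667)²/6 = (3332/5)²/6 = (⅙)*(11102224/25) = 5551112/75 ≈ 74015.)
q(j) = 377/8 + j/8 (q(j) = (377 + j)/8 = 377/8 + j/8)
(q(M) - 1435182) + W = ((377/8 + (⅛)*(-721)) - 1435182) + 5551112/75 = ((377/8 - 721/8) - 1435182) + 5551112/75 = (-43 - 1435182) + 5551112/75 = -1435225 + 5551112/75 = -102090763/75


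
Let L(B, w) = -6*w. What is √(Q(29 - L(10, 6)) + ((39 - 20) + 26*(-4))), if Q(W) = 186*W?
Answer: 49*√5 ≈ 109.57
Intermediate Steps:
√(Q(29 - L(10, 6)) + ((39 - 20) + 26*(-4))) = √(186*(29 - (-6)*6) + ((39 - 20) + 26*(-4))) = √(186*(29 - 1*(-36)) + (19 - 104)) = √(186*(29 + 36) - 85) = √(186*65 - 85) = √(12090 - 85) = √12005 = 49*√5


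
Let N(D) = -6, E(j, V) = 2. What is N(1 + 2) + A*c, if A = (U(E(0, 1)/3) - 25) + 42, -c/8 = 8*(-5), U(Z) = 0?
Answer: 5434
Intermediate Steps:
c = 320 (c = -64*(-5) = -8*(-40) = 320)
A = 17 (A = (0 - 25) + 42 = -25 + 42 = 17)
N(1 + 2) + A*c = -6 + 17*320 = -6 + 5440 = 5434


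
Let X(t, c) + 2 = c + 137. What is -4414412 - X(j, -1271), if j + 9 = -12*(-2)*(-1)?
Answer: -4413276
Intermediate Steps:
j = -33 (j = -9 - 12*(-2)*(-1) = -9 + 24*(-1) = -9 - 24 = -33)
X(t, c) = 135 + c (X(t, c) = -2 + (c + 137) = -2 + (137 + c) = 135 + c)
-4414412 - X(j, -1271) = -4414412 - (135 - 1271) = -4414412 - 1*(-1136) = -4414412 + 1136 = -4413276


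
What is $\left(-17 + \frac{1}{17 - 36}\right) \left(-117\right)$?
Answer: $\frac{37908}{19} \approx 1995.2$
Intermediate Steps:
$\left(-17 + \frac{1}{17 - 36}\right) \left(-117\right) = \left(-17 + \frac{1}{-19}\right) \left(-117\right) = \left(-17 - \frac{1}{19}\right) \left(-117\right) = \left(- \frac{324}{19}\right) \left(-117\right) = \frac{37908}{19}$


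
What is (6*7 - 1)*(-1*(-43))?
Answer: 1763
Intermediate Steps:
(6*7 - 1)*(-1*(-43)) = (42 - 1)*43 = 41*43 = 1763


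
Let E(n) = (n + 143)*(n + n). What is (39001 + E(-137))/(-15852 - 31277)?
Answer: -37357/47129 ≈ -0.79265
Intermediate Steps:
E(n) = 2*n*(143 + n) (E(n) = (143 + n)*(2*n) = 2*n*(143 + n))
(39001 + E(-137))/(-15852 - 31277) = (39001 + 2*(-137)*(143 - 137))/(-15852 - 31277) = (39001 + 2*(-137)*6)/(-47129) = (39001 - 1644)*(-1/47129) = 37357*(-1/47129) = -37357/47129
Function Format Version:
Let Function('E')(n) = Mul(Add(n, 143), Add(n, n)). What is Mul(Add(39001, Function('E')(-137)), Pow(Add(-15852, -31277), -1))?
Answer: Rational(-37357, 47129) ≈ -0.79265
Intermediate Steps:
Function('E')(n) = Mul(2, n, Add(143, n)) (Function('E')(n) = Mul(Add(143, n), Mul(2, n)) = Mul(2, n, Add(143, n)))
Mul(Add(39001, Function('E')(-137)), Pow(Add(-15852, -31277), -1)) = Mul(Add(39001, Mul(2, -137, Add(143, -137))), Pow(Add(-15852, -31277), -1)) = Mul(Add(39001, Mul(2, -137, 6)), Pow(-47129, -1)) = Mul(Add(39001, -1644), Rational(-1, 47129)) = Mul(37357, Rational(-1, 47129)) = Rational(-37357, 47129)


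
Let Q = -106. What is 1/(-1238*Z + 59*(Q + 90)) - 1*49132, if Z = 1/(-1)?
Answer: -14444807/294 ≈ -49132.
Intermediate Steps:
Z = -1
1/(-1238*Z + 59*(Q + 90)) - 1*49132 = 1/(-1238*(-1) + 59*(-106 + 90)) - 1*49132 = 1/(1238 + 59*(-16)) - 49132 = 1/(1238 - 944) - 49132 = 1/294 - 49132 = -14444807/294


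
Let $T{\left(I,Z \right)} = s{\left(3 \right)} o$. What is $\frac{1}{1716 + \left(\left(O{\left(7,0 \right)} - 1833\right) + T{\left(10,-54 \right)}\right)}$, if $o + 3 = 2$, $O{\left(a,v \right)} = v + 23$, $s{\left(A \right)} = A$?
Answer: $- \frac{1}{97} \approx -0.010309$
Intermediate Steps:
$O{\left(a,v \right)} = 23 + v$
$o = -1$ ($o = -3 + 2 = -1$)
$T{\left(I,Z \right)} = -3$ ($T{\left(I,Z \right)} = 3 \left(-1\right) = -3$)
$\frac{1}{1716 + \left(\left(O{\left(7,0 \right)} - 1833\right) + T{\left(10,-54 \right)}\right)} = \frac{1}{1716 + \left(\left(\left(23 + 0\right) - 1833\right) - 3\right)} = \frac{1}{1716 + \left(\left(23 - 1833\right) - 3\right)} = \frac{1}{1716 - 1813} = \frac{1}{-97} = - \frac{1}{97}$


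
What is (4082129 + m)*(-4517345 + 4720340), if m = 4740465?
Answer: 1790942469030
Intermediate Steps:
(4082129 + m)*(-4517345 + 4720340) = (4082129 + 4740465)*(-4517345 + 4720340) = 8822594*202995 = 1790942469030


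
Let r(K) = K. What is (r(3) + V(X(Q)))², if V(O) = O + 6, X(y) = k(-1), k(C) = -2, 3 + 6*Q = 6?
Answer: 49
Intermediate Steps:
Q = ½ (Q = -½ + (⅙)*6 = -½ + 1 = ½ ≈ 0.50000)
X(y) = -2
V(O) = 6 + O
(r(3) + V(X(Q)))² = (3 + (6 - 2))² = (3 + 4)² = 7² = 49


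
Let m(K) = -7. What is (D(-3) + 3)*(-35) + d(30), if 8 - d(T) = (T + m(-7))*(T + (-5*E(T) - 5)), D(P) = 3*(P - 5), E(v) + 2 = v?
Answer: 3388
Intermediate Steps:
E(v) = -2 + v
D(P) = -15 + 3*P (D(P) = 3*(-5 + P) = -15 + 3*P)
d(T) = 8 - (-7 + T)*(5 - 4*T) (d(T) = 8 - (T - 7)*(T + (-5*(-2 + T) - 5)) = 8 - (-7 + T)*(T + ((10 - 5*T) - 5)) = 8 - (-7 + T)*(T + (5 - 5*T)) = 8 - (-7 + T)*(5 - 4*T))
(D(-3) + 3)*(-35) + d(30) = ((-15 + 3*(-3)) + 3)*(-35) + (43 - 33*30 + 4*30²) = ((-15 - 9) + 3)*(-35) + (43 - 990 + 4*900) = (-24 + 3)*(-35) + (43 - 990 + 3600) = -21*(-35) + 2653 = 735 + 2653 = 3388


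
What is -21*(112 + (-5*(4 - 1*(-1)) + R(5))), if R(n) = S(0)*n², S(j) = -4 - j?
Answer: 273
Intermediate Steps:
R(n) = -4*n² (R(n) = (-4 - 1*0)*n² = (-4 + 0)*n² = -4*n²)
-21*(112 + (-5*(4 - 1*(-1)) + R(5))) = -21*(112 + (-5*(4 - 1*(-1)) - 4*5²)) = -21*(112 + (-5*(4 + 1) - 4*25)) = -21*(112 + (-5*5 - 100)) = -21*(112 + (-25 - 100)) = -21*(112 - 125) = -21*(-13) = 273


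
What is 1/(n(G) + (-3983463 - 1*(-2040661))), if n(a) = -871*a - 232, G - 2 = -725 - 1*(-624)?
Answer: -1/1856805 ≈ -5.3856e-7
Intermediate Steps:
G = -99 (G = 2 + (-725 - 1*(-624)) = 2 + (-725 + 624) = 2 - 101 = -99)
n(a) = -232 - 871*a
1/(n(G) + (-3983463 - 1*(-2040661))) = 1/((-232 - 871*(-99)) + (-3983463 - 1*(-2040661))) = 1/((-232 + 86229) + (-3983463 + 2040661)) = 1/(85997 - 1942802) = 1/(-1856805) = -1/1856805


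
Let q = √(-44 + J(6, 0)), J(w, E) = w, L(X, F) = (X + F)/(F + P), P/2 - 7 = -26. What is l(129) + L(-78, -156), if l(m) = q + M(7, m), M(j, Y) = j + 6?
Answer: 1378/97 + I*√38 ≈ 14.206 + 6.1644*I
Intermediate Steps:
P = -38 (P = 14 + 2*(-26) = 14 - 52 = -38)
L(X, F) = (F + X)/(-38 + F) (L(X, F) = (X + F)/(F - 38) = (F + X)/(-38 + F))
M(j, Y) = 6 + j
q = I*√38 (q = √(-44 + 6) = √(-38) = I*√38 ≈ 6.1644*I)
l(m) = 13 + I*√38 (l(m) = I*√38 + (6 + 7) = I*√38 + 13 = 13 + I*√38)
l(129) + L(-78, -156) = (13 + I*√38) + (-156 - 78)/(-38 - 156) = (13 + I*√38) - 234/(-194) = (13 + I*√38) - 1/194*(-234) = (13 + I*√38) + 117/97 = 1378/97 + I*√38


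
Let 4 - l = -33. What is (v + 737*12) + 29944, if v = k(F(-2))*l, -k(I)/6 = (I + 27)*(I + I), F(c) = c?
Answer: 60988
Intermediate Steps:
l = 37 (l = 4 - 1*(-33) = 4 + 33 = 37)
k(I) = -12*I*(27 + I) (k(I) = -6*(I + 27)*(I + I) = -6*(27 + I)*2*I = -12*I*(27 + I))
v = 22200 (v = -12*(-2)*(27 - 2)*37 = -12*(-2)*25*37 = 600*37 = 22200)
(v + 737*12) + 29944 = (22200 + 737*12) + 29944 = (22200 + 8844) + 29944 = 31044 + 29944 = 60988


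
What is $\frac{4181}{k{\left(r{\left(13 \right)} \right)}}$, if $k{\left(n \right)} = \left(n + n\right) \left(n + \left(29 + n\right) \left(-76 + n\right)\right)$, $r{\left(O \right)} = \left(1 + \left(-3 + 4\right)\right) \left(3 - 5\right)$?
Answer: $\frac{4181}{16032} \approx 0.26079$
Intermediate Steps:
$r{\left(O \right)} = -4$ ($r{\left(O \right)} = \left(1 + 1\right) \left(-2\right) = 2 \left(-2\right) = -4$)
$k{\left(n \right)} = 2 n \left(n + \left(-76 + n\right) \left(29 + n\right)\right)$
$\frac{4181}{k{\left(r{\left(13 \right)} \right)}} = \frac{4181}{2 \left(-4\right) \left(-2204 + \left(-4\right)^{2} - -184\right)} = \frac{4181}{2 \left(-4\right) \left(-2204 + 16 + 184\right)} = \frac{4181}{2 \left(-4\right) \left(-2004\right)} = \frac{4181}{16032}$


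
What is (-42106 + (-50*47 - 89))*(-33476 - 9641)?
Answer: 1920646765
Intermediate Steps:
(-42106 + (-50*47 - 89))*(-33476 - 9641) = (-42106 + (-2350 - 89))*(-43117) = (-42106 - 2439)*(-43117) = -44545*(-43117) = 1920646765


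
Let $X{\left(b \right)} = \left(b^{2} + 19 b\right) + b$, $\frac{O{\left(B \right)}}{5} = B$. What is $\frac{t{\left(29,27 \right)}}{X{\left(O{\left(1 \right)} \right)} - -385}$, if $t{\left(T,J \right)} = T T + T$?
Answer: $\frac{29}{17} \approx 1.7059$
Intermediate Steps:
$O{\left(B \right)} = 5 B$
$t{\left(T,J \right)} = T + T^{2}$ ($t{\left(T,J \right)} = T^{2} + T = T + T^{2}$)
$X{\left(b \right)} = b^{2} + 20 b$
$\frac{t{\left(29,27 \right)}}{X{\left(O{\left(1 \right)} \right)} - -385} = \frac{29 \left(1 + 29\right)}{5 \cdot 1 \left(20 + 5 \cdot 1\right) - -385} = \frac{29 \cdot 30}{5 \left(20 + 5\right) + 385} = \frac{870}{5 \cdot 25 + 385} = \frac{870}{125 + 385} = \frac{870}{510} = 870 \cdot \frac{1}{510} = \frac{29}{17}$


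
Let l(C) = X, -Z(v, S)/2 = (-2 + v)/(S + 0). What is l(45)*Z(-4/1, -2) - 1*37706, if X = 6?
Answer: -37742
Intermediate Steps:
Z(v, S) = -2*(-2 + v)/S (Z(v, S) = -2*(-2 + v)/(S + 0) = -2*(-2 + v)/S)
l(C) = 6
l(45)*Z(-4/1, -2) - 1*37706 = 6*(2*(2 - (-4)/1)/(-2)) - 1*37706 = 6*(2*(-½)*(2 - (-4))) - 37706 = 6*(2*(-½)*(2 - 1*(-4))) - 37706 = 6*(2*(-½)*(2 + 4)) - 37706 = 6*(2*(-½)*6) - 37706 = 6*(-6) - 37706 = -36 - 37706 = -37742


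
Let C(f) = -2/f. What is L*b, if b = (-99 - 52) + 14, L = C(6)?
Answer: 137/3 ≈ 45.667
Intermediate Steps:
L = -⅓ (L = -2/6 = -2*⅙ = -⅓ ≈ -0.33333)
b = -137 (b = -151 + 14 = -137)
L*b = -⅓*(-137) = 137/3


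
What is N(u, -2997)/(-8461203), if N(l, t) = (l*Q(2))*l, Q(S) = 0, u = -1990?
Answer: 0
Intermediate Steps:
N(l, t) = 0 (N(l, t) = (l*0)*l = 0*l = 0)
N(u, -2997)/(-8461203) = 0/(-8461203) = 0*(-1/8461203) = 0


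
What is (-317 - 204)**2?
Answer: 271441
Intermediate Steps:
(-317 - 204)**2 = (-521)**2 = 271441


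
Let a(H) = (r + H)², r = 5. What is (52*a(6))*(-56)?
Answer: -352352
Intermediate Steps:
a(H) = (5 + H)²
(52*a(6))*(-56) = (52*(5 + 6)²)*(-56) = (52*11²)*(-56) = (52*121)*(-56) = 6292*(-56) = -352352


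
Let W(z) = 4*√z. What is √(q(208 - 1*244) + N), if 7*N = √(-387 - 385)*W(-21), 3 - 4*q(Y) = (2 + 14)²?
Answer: √(-12397 - 224*√4053)/14 ≈ 11.662*I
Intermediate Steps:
q(Y) = -253/4 (q(Y) = ¾ - (2 + 14)²/4 = ¾ - ¼*16² = ¾ - ¼*256 = ¾ - 64 = -253/4)
N = -8*√4053/7 (N = (√(-387 - 385)*(4*√(-21)))/7 = (√(-772)*(4*(I*√21)))/7 = ((2*I*√193)*(4*I*√21))/7 = (-8*√4053)/7 = -8*√4053/7 ≈ -72.758)
√(q(208 - 1*244) + N) = √(-253/4 - 8*√4053/7)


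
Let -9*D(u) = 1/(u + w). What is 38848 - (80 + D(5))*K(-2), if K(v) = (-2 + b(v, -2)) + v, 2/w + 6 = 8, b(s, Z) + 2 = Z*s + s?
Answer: 1057534/27 ≈ 39168.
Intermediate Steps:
b(s, Z) = -2 + s + Z*s (b(s, Z) = -2 + (Z*s + s) = -2 + (s + Z*s) = -2 + s + Z*s)
w = 1 (w = 2/(-6 + 8) = 2/2 = 2*(1/2) = 1)
K(v) = -4 (K(v) = (-2 + (-2 + v - 2*v)) + v = (-2 + (-2 - v)) + v = (-4 - v) + v = -4)
D(u) = -1/(9*(1 + u)) (D(u) = -1/(9*(u + 1)) = -1/(9*(1 + u)))
38848 - (80 + D(5))*K(-2) = 38848 - (80 - 1/(9 + 9*5))*(-4) = 38848 - (80 - 1/(9 + 45))*(-4) = 38848 - (80 - 1/54)*(-4) = 38848 - 4319*(-4)/54 = 38848 - 1*(-8638/27) = 38848 + 8638/27 = 1057534/27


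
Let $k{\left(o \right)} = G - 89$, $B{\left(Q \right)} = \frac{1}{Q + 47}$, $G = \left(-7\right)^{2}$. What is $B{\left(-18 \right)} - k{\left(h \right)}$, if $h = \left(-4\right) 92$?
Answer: $\frac{1161}{29} \approx 40.034$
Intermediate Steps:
$G = 49$
$B{\left(Q \right)} = \frac{1}{47 + Q}$
$h = -368$
$k{\left(o \right)} = -40$ ($k{\left(o \right)} = 49 - 89 = -40$)
$B{\left(-18 \right)} - k{\left(h \right)} = \frac{1}{47 - 18} - -40 = \frac{1}{29} + 40 = \frac{1161}{29}$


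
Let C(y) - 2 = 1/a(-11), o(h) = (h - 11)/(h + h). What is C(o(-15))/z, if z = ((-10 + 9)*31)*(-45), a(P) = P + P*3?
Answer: 29/20460 ≈ 0.0014174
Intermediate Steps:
a(P) = 4*P (a(P) = P + 3*P = 4*P)
o(h) = (-11 + h)/(2*h) (o(h) = (-11 + h)/((2*h)) = (-11 + h)*(1/(2*h)) = (-11 + h)/(2*h))
C(y) = 87/44 (C(y) = 2 + 1/(4*(-11)) = 2 + 1/(-44) = 2 - 1/44 = 87/44)
z = 1395 (z = -1*31*(-45) = -31*(-45) = 1395)
C(o(-15))/z = (87/44)/1395 = (87/44)*(1/1395) = 29/20460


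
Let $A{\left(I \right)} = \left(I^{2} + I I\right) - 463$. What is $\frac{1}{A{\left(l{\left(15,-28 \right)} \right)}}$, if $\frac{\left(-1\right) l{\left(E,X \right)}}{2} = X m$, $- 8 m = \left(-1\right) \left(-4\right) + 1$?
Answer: $\frac{1}{1987} \approx 0.00050327$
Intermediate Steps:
$m = - \frac{5}{8}$ ($m = - \frac{\left(-1\right) \left(-4\right) + 1}{8} = - \frac{4 + 1}{8} = \left(- \frac{1}{8}\right) 5 = - \frac{5}{8} \approx -0.625$)
$l{\left(E,X \right)} = \frac{5 X}{4}$ ($l{\left(E,X \right)} = - 2 X \left(- \frac{5}{8}\right) = - 2 \left(- \frac{5 X}{8}\right) = \frac{5 X}{4}$)
$A{\left(I \right)} = -463 + 2 I^{2}$ ($A{\left(I \right)} = \left(I^{2} + I^{2}\right) - 463 = 2 I^{2} - 463 = -463 + 2 I^{2}$)
$\frac{1}{A{\left(l{\left(15,-28 \right)} \right)}} = \frac{1}{-463 + 2 \left(\frac{5}{4} \left(-28\right)\right)^{2}} = \frac{1}{-463 + 2 \left(-35\right)^{2}} = \frac{1}{-463 + 2 \cdot 1225} = \frac{1}{-463 + 2450} = \frac{1}{1987}$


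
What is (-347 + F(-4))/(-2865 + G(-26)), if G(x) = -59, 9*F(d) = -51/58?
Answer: 60395/508776 ≈ 0.11871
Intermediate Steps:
F(d) = -17/174 (F(d) = (-51/58)/9 = (-51*1/58)/9 = (⅑)*(-51/58) = -17/174)
(-347 + F(-4))/(-2865 + G(-26)) = (-347 - 17/174)/(-2865 - 59) = -60395/174/(-2924) = -60395/174*(-1/2924) = 60395/508776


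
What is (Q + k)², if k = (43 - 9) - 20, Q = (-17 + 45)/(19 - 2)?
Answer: 70756/289 ≈ 244.83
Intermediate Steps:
Q = 28/17 ≈ 1.6471
k = 14 (k = 34 - 20 = 14)
(Q + k)² = (28/17 + 14)² = (266/17)² = 70756/289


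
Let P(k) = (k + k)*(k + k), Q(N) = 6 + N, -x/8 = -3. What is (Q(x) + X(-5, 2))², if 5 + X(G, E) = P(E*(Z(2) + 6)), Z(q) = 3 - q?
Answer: 654481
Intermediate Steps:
x = 24 (x = -8*(-3) = 24)
P(k) = 4*k² (P(k) = (2*k)*(2*k) = 4*k²)
X(G, E) = -5 + 196*E² (X(G, E) = -5 + 4*(E*((3 - 1*2) + 6))² = -5 + 4*(E*((3 - 2) + 6))² = -5 + 4*(E*(1 + 6))² = -5 + 4*(E*7)² = -5 + 4*(7*E)² = -5 + 4*(49*E²) = -5 + 196*E²)
(Q(x) + X(-5, 2))² = ((6 + 24) + (-5 + 196*2²))² = (30 + (-5 + 196*4))² = (30 + (-5 + 784))² = (30 + 779)² = 809² = 654481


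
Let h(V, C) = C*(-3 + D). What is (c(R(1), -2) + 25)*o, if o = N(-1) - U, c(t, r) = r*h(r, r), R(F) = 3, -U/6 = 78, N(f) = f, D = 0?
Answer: 6071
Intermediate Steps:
h(V, C) = -3*C (h(V, C) = C*(-3 + 0) = C*(-3) = -3*C)
U = -468 (U = -6*78 = -468)
c(t, r) = -3*r**2 (c(t, r) = r*(-3*r) = -3*r**2)
o = 467 (o = -1 - 1*(-468) = -1 + 468 = 467)
(c(R(1), -2) + 25)*o = (-3*(-2)**2 + 25)*467 = (-3*4 + 25)*467 = (-12 + 25)*467 = 13*467 = 6071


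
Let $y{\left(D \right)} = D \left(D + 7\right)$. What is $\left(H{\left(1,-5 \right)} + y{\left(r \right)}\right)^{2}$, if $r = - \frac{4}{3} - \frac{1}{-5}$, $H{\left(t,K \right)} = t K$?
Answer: $\frac{6869641}{50625} \approx 135.7$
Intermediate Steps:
$H{\left(t,K \right)} = K t$
$r = - \frac{17}{15}$ ($r = \left(-4\right) \frac{1}{3} - - \frac{1}{5} = - \frac{4}{3} + \frac{1}{5} = - \frac{17}{15} \approx -1.1333$)
$y{\left(D \right)} = D \left(7 + D\right)$
$\left(H{\left(1,-5 \right)} + y{\left(r \right)}\right)^{2} = \left(\left(-5\right) 1 - \frac{17 \left(7 - \frac{17}{15}\right)}{15}\right)^{2} = \left(-5 - \frac{1496}{225}\right)^{2} = \left(- \frac{2621}{225}\right)^{2} = \frac{6869641}{50625}$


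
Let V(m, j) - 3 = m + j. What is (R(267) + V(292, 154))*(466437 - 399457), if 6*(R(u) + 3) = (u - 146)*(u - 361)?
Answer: -291296020/3 ≈ -9.7099e+7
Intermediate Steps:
R(u) = -3 + (-361 + u)*(-146 + u)/6 (R(u) = -3 + ((u - 146)*(u - 361))/6 = -3 + ((-146 + u)*(-361 + u))/6 = -3 + ((-361 + u)*(-146 + u))/6 = -3 + (-361 + u)*(-146 + u)/6)
V(m, j) = 3 + j + m (V(m, j) = 3 + (m + j) = 3 + (j + m) = 3 + j + m)
(R(267) + V(292, 154))*(466437 - 399457) = ((26344/3 - 169/2*267 + (1/6)*267**2) + (3 + 154 + 292))*(466437 - 399457) = ((26344/3 - 45123/2 + (1/6)*71289) + 449)*66980 = ((26344/3 - 45123/2 + 23763/2) + 449)*66980 = (-5696/3 + 449)*66980 = -4349/3*66980 = -291296020/3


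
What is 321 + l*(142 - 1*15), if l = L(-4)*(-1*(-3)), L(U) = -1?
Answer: -60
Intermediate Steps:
l = -3 (l = -(-1)*(-3) = -1*3 = -3)
321 + l*(142 - 1*15) = 321 - 3*(142 - 1*15) = 321 - 3*(142 - 15) = 321 - 3*127 = 321 - 381 = -60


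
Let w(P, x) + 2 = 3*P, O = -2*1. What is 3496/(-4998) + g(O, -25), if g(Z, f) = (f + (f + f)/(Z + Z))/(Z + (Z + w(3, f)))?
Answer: -8107/1666 ≈ -4.8661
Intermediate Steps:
O = -2
w(P, x) = -2 + 3*P
g(Z, f) = (f + f/Z)/(7 + 2*Z) (g(Z, f) = (f + (f + f)/(Z + Z))/(Z + (Z + (-2 + 3*3))) = (f + (2*f)/((2*Z)))/(Z + (Z + (-2 + 9))) = (f + (2*f)*(1/(2*Z)))/(Z + (Z + 7)) = (f + f/Z)/(Z + (7 + Z)) = (f + f/Z)/(7 + 2*Z))
3496/(-4998) + g(O, -25) = 3496/(-4998) - 25*(1 - 2)/(-2*(7 + 2*(-2))) = 3496*(-1/4998) - 25*(-½)*(-1)/(7 - 4) = -1748/2499 - 25*(-½)*(-1)/3 = -1748/2499 - 25*(-½)*⅓*(-1) = -1748/2499 - 25/6 = -8107/1666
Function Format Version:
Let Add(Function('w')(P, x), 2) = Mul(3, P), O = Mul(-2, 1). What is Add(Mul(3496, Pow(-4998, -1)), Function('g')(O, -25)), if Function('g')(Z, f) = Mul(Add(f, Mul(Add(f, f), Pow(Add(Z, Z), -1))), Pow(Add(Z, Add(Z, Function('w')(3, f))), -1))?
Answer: Rational(-8107, 1666) ≈ -4.8661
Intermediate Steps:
O = -2
Function('w')(P, x) = Add(-2, Mul(3, P))
Function('g')(Z, f) = Mul(Pow(Add(7, Mul(2, Z)), -1), Add(f, Mul(f, Pow(Z, -1)))) (Function('g')(Z, f) = Mul(Add(f, Mul(Add(f, f), Pow(Add(Z, Z), -1))), Pow(Add(Z, Add(Z, Add(-2, Mul(3, 3)))), -1)) = Mul(Add(f, Mul(Mul(2, f), Pow(Mul(2, Z), -1))), Pow(Add(Z, Add(Z, Add(-2, 9))), -1)) = Mul(Add(f, Mul(Mul(2, f), Mul(Rational(1, 2), Pow(Z, -1)))), Pow(Add(Z, Add(Z, 7)), -1)) = Mul(Add(f, Mul(f, Pow(Z, -1))), Pow(Add(Z, Add(7, Z)), -1)) = Mul(Add(f, Mul(f, Pow(Z, -1))), Pow(Add(7, Mul(2, Z)), -1)) = Mul(Pow(Add(7, Mul(2, Z)), -1), Add(f, Mul(f, Pow(Z, -1)))))
Add(Mul(3496, Pow(-4998, -1)), Function('g')(O, -25)) = Add(Mul(3496, Pow(-4998, -1)), Mul(-25, Pow(-2, -1), Pow(Add(7, Mul(2, -2)), -1), Add(1, -2))) = Add(Mul(3496, Rational(-1, 4998)), Mul(-25, Rational(-1, 2), Pow(Add(7, -4), -1), -1)) = Add(Rational(-1748, 2499), Mul(-25, Rational(-1, 2), Pow(3, -1), -1)) = Add(Rational(-1748, 2499), Mul(-25, Rational(-1, 2), Rational(1, 3), -1)) = Add(Rational(-1748, 2499), Rational(-25, 6)) = Rational(-8107, 1666)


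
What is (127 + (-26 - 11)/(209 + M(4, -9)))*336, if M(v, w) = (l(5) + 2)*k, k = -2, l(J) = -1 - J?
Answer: 1321056/31 ≈ 42615.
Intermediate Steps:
M(v, w) = 8 (M(v, w) = ((-1 - 1*5) + 2)*(-2) = ((-1 - 5) + 2)*(-2) = (-6 + 2)*(-2) = -4*(-2) = 8)
(127 + (-26 - 11)/(209 + M(4, -9)))*336 = (127 + (-26 - 11)/(209 + 8))*336 = (127 - 37/217)*336 = (27522/217)*336 = 1321056/31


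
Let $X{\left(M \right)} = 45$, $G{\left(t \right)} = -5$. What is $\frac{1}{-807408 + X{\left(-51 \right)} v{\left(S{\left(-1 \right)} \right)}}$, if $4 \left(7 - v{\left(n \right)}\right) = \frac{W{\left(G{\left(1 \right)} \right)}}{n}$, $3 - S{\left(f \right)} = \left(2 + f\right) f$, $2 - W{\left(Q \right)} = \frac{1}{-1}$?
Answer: $- \frac{16}{12913623} \approx -1.239 \cdot 10^{-6}$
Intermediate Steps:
$W{\left(Q \right)} = 3$ ($W{\left(Q \right)} = 2 - \frac{1}{-1} = 2 - -1 = 2 + 1 = 3$)
$S{\left(f \right)} = 3 - f \left(2 + f\right)$ ($S{\left(f \right)} = 3 - \left(2 + f\right) f = 3 - f \left(2 + f\right)$)
$v{\left(n \right)} = 7 - \frac{3}{4 n}$ ($v{\left(n \right)} = 7 - \frac{3 \frac{1}{n}}{4} = 7 - \frac{3}{4 n}$)
$\frac{1}{-807408 + X{\left(-51 \right)} v{\left(S{\left(-1 \right)} \right)}} = \frac{1}{-807408 + 45 \left(7 - \frac{3}{4 \left(3 - \left(-1\right)^{2} - -2\right)}\right)} = \frac{1}{-807408 + 45 \left(7 - \frac{3}{4 \left(3 - 1 + 2\right)}\right)} = \frac{1}{-807408 + 45 \left(7 - \frac{3}{4 \cdot 4}\right)} = \frac{1}{-807408 + 45 \left(7 - \frac{3}{16}\right)} = \frac{1}{-807408 + 45 \cdot \frac{109}{16}} = \frac{1}{-807408 + \frac{4905}{16}} = \frac{1}{- \frac{12913623}{16}} = - \frac{16}{12913623}$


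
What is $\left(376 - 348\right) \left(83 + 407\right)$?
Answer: $13720$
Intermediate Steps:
$\left(376 - 348\right) \left(83 + 407\right) = 28 \cdot 490 = 13720$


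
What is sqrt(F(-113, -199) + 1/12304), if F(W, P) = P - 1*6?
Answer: I*sqrt(1939663311)/3076 ≈ 14.318*I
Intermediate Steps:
F(W, P) = -6 + P (F(W, P) = P - 6 = -6 + P)
sqrt(F(-113, -199) + 1/12304) = sqrt((-6 - 199) + 1/12304) = sqrt(-205 + 1/12304) = sqrt(-2522319/12304) = I*sqrt(1939663311)/3076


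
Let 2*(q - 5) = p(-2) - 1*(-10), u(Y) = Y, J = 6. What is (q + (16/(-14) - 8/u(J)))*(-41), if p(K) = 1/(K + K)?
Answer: -50963/168 ≈ -303.35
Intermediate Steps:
p(K) = 1/(2*K)
q = 79/8 (q = 5 + ((½)/(-2) - 1*(-10))/2 = 5 + ((½)*(-½) + 10)/2 = 5 + (-¼ + 10)/2 = 5 + (½)*(39/4) = 5 + 39/8 = 79/8 ≈ 9.8750)
(q + (16/(-14) - 8/u(J)))*(-41) = (79/8 + (16/(-14) - 8/6))*(-41) = (79/8 + (16*(-1/14) - 8*⅙))*(-41) = (79/8 + (-8/7 - 4/3))*(-41) = (79/8 - 52/21)*(-41) = (1243/168)*(-41) = -50963/168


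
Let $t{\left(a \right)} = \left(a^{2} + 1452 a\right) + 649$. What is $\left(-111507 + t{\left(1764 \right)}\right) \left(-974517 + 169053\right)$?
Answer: $-4480124475024$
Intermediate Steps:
$t{\left(a \right)} = 649 + a^{2} + 1452 a$
$\left(-111507 + t{\left(1764 \right)}\right) \left(-974517 + 169053\right) = \left(-111507 + \left(649 + 1764^{2} + 1452 \cdot 1764\right)\right) \left(-974517 + 169053\right) = \left(-111507 + \left(649 + 3111696 + 2561328\right)\right) \left(-805464\right) = \left(-111507 + 5673673\right) \left(-805464\right) = 5562166 \left(-805464\right) = -4480124475024$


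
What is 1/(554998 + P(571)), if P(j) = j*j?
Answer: 1/881039 ≈ 1.1350e-6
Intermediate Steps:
P(j) = j²
1/(554998 + P(571)) = 1/(554998 + 571²) = 1/(554998 + 326041) = 1/881039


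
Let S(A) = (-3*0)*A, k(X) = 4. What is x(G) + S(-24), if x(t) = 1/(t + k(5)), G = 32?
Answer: 1/36 ≈ 0.027778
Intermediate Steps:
S(A) = 0 (S(A) = 0*A = 0)
x(t) = 1/(4 + t) (x(t) = 1/(t + 4) = 1/(4 + t))
x(G) + S(-24) = 1/(4 + 32) + 0 = 1/36 + 0 = 1/36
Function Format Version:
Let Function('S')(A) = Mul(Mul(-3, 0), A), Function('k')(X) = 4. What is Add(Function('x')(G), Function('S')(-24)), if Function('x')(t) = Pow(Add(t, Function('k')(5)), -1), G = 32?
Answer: Rational(1, 36) ≈ 0.027778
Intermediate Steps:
Function('S')(A) = 0 (Function('S')(A) = Mul(0, A) = 0)
Function('x')(t) = Pow(Add(4, t), -1) (Function('x')(t) = Pow(Add(t, 4), -1) = Pow(Add(4, t), -1))
Add(Function('x')(G), Function('S')(-24)) = Add(Pow(Add(4, 32), -1), 0) = Add(Pow(36, -1), 0) = Add(Rational(1, 36), 0) = Rational(1, 36)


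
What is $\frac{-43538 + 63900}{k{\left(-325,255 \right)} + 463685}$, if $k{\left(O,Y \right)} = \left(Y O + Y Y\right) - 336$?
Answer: $\frac{20362}{445499} \approx 0.045706$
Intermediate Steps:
$k{\left(O,Y \right)} = -336 + Y^{2} + O Y$ ($k{\left(O,Y \right)} = \left(O Y + Y^{2}\right) - 336 = \left(Y^{2} + O Y\right) - 336 = -336 + Y^{2} + O Y$)
$\frac{-43538 + 63900}{k{\left(-325,255 \right)} + 463685} = \frac{-43538 + 63900}{\left(-336 + 255^{2} - 82875\right) + 463685} = \frac{20362}{\left(-336 + 65025 - 82875\right) + 463685} = \frac{20362}{-18186 + 463685} = \frac{20362}{445499}$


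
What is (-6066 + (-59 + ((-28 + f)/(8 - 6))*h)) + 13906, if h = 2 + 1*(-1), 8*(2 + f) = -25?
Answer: 124231/16 ≈ 7764.4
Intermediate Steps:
f = -41/8 (f = -2 + (1/8)*(-25) = -2 - 25/8 = -41/8 ≈ -5.1250)
h = 1 (h = 2 - 1 = 1)
(-6066 + (-59 + ((-28 + f)/(8 - 6))*h)) + 13906 = (-6066 + (-59 + ((-28 - 41/8)/(8 - 6))*1)) + 13906 = (-6066 + (-59 - 265/8/2*1)) + 13906 = (-6066 + (-59 - 265/8*1/2*1)) + 13906 = (-6066 + (-59 - 265/16*1)) + 13906 = (-6066 + (-59 - 265/16)) + 13906 = (-6066 - 1209/16) + 13906 = -98265/16 + 13906 = 124231/16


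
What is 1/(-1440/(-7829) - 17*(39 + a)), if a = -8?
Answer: -7829/4124443 ≈ -0.0018982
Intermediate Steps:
1/(-1440/(-7829) - 17*(39 + a)) = 1/(-1440/(-7829) - 17*(39 - 8)) = 1/(-1440*(-1/7829) - 17*31) = 1/(1440/7829 - 527) = 1/(-4124443/7829) = -7829/4124443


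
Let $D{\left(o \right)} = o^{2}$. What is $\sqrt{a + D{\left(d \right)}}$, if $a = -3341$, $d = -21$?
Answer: $10 i \sqrt{29} \approx 53.852 i$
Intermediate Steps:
$\sqrt{a + D{\left(d \right)}} = \sqrt{-3341 + \left(-21\right)^{2}} = \sqrt{-3341 + 441} = \sqrt{-2900} = 10 i \sqrt{29}$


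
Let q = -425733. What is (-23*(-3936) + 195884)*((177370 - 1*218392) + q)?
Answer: -133684233060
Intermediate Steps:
(-23*(-3936) + 195884)*((177370 - 1*218392) + q) = (-23*(-3936) + 195884)*((177370 - 1*218392) - 425733) = (90528 + 195884)*((177370 - 218392) - 425733) = 286412*(-41022 - 425733) = 286412*(-466755) = -133684233060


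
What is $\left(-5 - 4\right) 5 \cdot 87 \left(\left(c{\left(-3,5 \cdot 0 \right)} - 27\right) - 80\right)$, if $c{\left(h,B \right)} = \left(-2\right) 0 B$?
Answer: $418905$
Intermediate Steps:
$c{\left(h,B \right)} = 0$ ($c{\left(h,B \right)} = 0 B = 0$)
$\left(-5 - 4\right) 5 \cdot 87 \left(\left(c{\left(-3,5 \cdot 0 \right)} - 27\right) - 80\right) = \left(-5 - 4\right) 5 \cdot 87 \left(\left(0 - 27\right) - 80\right) = \left(-9\right) 5 \cdot 87 \left(-27 - 80\right) = \left(-45\right) 87 \left(-107\right) = \left(-3915\right) \left(-107\right) = 418905$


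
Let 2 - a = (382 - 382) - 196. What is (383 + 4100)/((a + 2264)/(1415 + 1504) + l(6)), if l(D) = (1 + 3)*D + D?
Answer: 13085877/90032 ≈ 145.35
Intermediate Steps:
a = 198 (a = 2 - ((382 - 382) - 196) = 2 - (0 - 196) = 2 - 1*(-196) = 2 + 196 = 198)
l(D) = 5*D (l(D) = 4*D + D = 5*D)
(383 + 4100)/((a + 2264)/(1415 + 1504) + l(6)) = (383 + 4100)/((198 + 2264)/(1415 + 1504) + 5*6) = 4483/(2462/2919 + 30) = 4483/(90032/2919) = 4483*(2919/90032) = 13085877/90032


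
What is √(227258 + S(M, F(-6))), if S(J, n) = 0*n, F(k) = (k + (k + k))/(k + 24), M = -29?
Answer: √227258 ≈ 476.72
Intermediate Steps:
F(k) = 3*k/(24 + k) (F(k) = (k + 2*k)/(24 + k) = (3*k)/(24 + k) = 3*k/(24 + k))
S(J, n) = 0
√(227258 + S(M, F(-6))) = √(227258 + 0) = √227258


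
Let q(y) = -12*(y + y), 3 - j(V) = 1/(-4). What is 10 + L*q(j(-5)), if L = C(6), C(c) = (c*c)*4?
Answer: -11222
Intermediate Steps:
j(V) = 13/4 (j(V) = 3 - 1/(-4) = 3 - 1*(-1/4) = 3 + 1/4 = 13/4)
q(y) = -24*y
C(c) = 4*c**2 (C(c) = c**2*4 = 4*c**2)
L = 144 (L = 4*6**2 = 4*36 = 144)
10 + L*q(j(-5)) = 10 + 144*(-24*13/4) = 10 + 144*(-78) = 10 - 11232 = -11222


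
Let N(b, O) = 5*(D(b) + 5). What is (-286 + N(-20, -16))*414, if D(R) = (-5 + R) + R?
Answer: -201204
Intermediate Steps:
D(R) = -5 + 2*R
N(b, O) = 10*b (N(b, O) = 5*((-5 + 2*b) + 5) = 5*(2*b) = 10*b)
(-286 + N(-20, -16))*414 = (-286 + 10*(-20))*414 = (-286 - 200)*414 = -486*414 = -201204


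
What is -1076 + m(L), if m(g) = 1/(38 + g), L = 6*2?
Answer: -53799/50 ≈ -1076.0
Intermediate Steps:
L = 12
-1076 + m(L) = -1076 + 1/(38 + 12) = -1076 + 1/50 = -53799/50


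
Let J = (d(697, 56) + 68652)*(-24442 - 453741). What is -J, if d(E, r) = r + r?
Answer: 32881775812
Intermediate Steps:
d(E, r) = 2*r
J = -32881775812 (J = (2*56 + 68652)*(-24442 - 453741) = (112 + 68652)*(-478183) = 68764*(-478183) = -32881775812)
-J = -1*(-32881775812) = 32881775812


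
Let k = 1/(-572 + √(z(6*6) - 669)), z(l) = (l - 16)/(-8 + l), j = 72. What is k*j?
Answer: -144144/1147483 - 36*I*√32746/1147483 ≈ -0.12562 - 0.0056772*I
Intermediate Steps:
z(l) = (-16 + l)/(-8 + l)
k = 1/(-572 + I*√32746/7) (k = 1/(-572 + √((-16 + 6*6)/(-8 + 6*6) - 669)) = 1/(-572 + √((-16 + 36)/(-8 + 36) - 669)) = 1/(-572 + √(20/28 - 669)) = 1/(-572 + √((1/28)*20 - 669)) = 1/(-572 + √(5/7 - 669)) = 1/(-572 + √(-4678/7)) = 1/(-572 + I*√32746/7) ≈ -0.0017447 - 7.885e-5*I)
k*j = (-2002/1147483 - I*√32746/2294966)*72 = -144144/1147483 - 36*I*√32746/1147483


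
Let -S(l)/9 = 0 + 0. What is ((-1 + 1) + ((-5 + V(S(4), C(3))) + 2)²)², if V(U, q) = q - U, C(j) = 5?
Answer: 16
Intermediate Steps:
S(l) = 0 (S(l) = -9*(0 + 0) = -9*0 = 0)
((-1 + 1) + ((-5 + V(S(4), C(3))) + 2)²)² = ((-1 + 1) + ((-5 + (5 - 1*0)) + 2)²)² = (0 + ((-5 + (5 + 0)) + 2)²)² = (0 + ((-5 + 5) + 2)²)² = (0 + (0 + 2)²)² = (0 + 2²)² = (0 + 4)² = 4² = 16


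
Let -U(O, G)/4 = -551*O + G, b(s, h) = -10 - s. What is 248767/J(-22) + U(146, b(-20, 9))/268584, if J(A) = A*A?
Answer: 2790440001/5416444 ≈ 515.18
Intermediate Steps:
J(A) = A²
U(O, G) = -4*G + 2204*O (U(O, G) = -4*(-551*O + G) = -4*(G - 551*O) = -4*G + 2204*O)
248767/J(-22) + U(146, b(-20, 9))/268584 = 248767/((-22)²) + (-4*(-10 - 1*(-20)) + 2204*146)/268584 = 248767/484 + (-4*(-10 + 20) + 321784)*(1/268584) = 248767*(1/484) + (-4*10 + 321784)*(1/268584) = 248767/484 + (-40 + 321784)*(1/268584) = 248767/484 + 321744*(1/268584) = 248767/484 + 13406/11191 = 2790440001/5416444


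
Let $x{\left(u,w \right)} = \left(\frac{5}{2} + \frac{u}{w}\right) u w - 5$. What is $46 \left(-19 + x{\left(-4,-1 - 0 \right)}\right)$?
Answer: $92$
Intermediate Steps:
$x{\left(u,w \right)} = -5 + u w \left(\frac{5}{2} + \frac{u}{w}\right)$ ($x{\left(u,w \right)} = \left(5 \cdot \frac{1}{2} + \frac{u}{w}\right) u w - 5 = \left(\frac{5}{2} + \frac{u}{w}\right) u w - 5 = u \left(\frac{5}{2} + \frac{u}{w}\right) w - 5 = u w \left(\frac{5}{2} + \frac{u}{w}\right) - 5 = -5 + u w \left(\frac{5}{2} + \frac{u}{w}\right)$)
$46 \left(-19 + x{\left(-4,-1 - 0 \right)}\right) = 46 \left(-19 + \left(-5 + \left(-4\right)^{2} + \frac{5}{2} \left(-4\right) \left(-1 - 0\right)\right)\right) = 46 \left(-19 + \left(-5 + 16 + \frac{5}{2} \left(-4\right) \left(-1 + 0\right)\right)\right) = 46 \left(-19 + \left(-5 + 16 + \frac{5}{2} \left(-4\right) \left(-1\right)\right)\right) = 46 \left(-19 + \left(-5 + 16 + 10\right)\right) = 46 \left(-19 + 21\right) = 46 \cdot 2 = 92$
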